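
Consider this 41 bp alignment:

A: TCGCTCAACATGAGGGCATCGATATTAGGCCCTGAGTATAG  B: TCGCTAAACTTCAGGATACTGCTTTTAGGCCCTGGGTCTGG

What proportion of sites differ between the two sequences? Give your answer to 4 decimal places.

The sequences differ at 12 of 41 positions.
p = 12/41 = 0.292682… ≈ 0.2927 (to 4 d.p.).

0.2927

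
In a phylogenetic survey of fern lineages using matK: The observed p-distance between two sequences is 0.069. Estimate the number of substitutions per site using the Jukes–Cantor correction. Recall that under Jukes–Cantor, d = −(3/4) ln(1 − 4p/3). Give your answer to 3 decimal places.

0.072

d = −(3/4) ln(1 − 4p/3) = −0.75 ln(1 − 0.092) = −0.75 ln(0.908)
  = −0.75 × (-0.096511) = 0.072383 substitutions/site.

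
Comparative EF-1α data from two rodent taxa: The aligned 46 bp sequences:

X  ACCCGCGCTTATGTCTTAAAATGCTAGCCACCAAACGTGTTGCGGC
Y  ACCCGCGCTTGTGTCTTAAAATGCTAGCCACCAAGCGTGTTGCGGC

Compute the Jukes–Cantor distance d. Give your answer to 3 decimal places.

The sequences differ at 2 of 46 sites (11, 35), so p = 2/46 ≈ 0.043478.
d = −(3/4) ln(1 − 4p/3) = −0.75 ln(1 − 0.057971) = −0.75 ln(0.942029)
  = −0.75 × (-0.059719) = 0.044789 substitutions/site.

0.045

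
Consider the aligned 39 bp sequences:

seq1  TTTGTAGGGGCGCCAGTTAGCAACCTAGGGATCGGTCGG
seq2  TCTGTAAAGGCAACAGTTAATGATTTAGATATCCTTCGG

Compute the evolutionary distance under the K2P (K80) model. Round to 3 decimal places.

0.535

Of 39 sites, 10 differences are transitions and 4 are transversions, so P = 10/39 ≈ 0.25641 and Q = 4/39 ≈ 0.102564.
Under the Kimura two-parameter model, d = −½ ln(1 − 2P − Q) − ¼ ln(1 − 2Q).
1 − 2P − Q = 0.384616, giving −½ ln(0.384616) = 0.477755.
1 − 2Q = 0.794872, giving −¼ ln(0.794872) = 0.057394.
d = 0.477755 + 0.057394 = 0.535149.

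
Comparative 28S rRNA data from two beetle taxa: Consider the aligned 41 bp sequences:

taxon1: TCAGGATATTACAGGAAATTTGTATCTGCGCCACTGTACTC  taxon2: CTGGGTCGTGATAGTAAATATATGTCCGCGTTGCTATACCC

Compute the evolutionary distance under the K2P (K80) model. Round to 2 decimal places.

Of 41 sites, 14 differences are transitions and 4 are transversions, so P = 14/41 ≈ 0.341463 and Q = 4/41 ≈ 0.097561.
Under the Kimura two-parameter model, d = −½ ln(1 − 2P − Q) − ¼ ln(1 − 2Q).
1 − 2P − Q = 0.219513, giving −½ ln(0.219513) = 0.758172.
1 − 2Q = 0.804878, giving −¼ ln(0.804878) = 0.054266.
d = 0.758172 + 0.054266 = 0.812438.

0.81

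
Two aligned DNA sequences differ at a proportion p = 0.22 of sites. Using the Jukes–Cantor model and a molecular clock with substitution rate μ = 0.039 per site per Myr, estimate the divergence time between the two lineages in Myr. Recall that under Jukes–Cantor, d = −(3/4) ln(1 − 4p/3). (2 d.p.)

3.34

d = −(3/4) ln(1 − 4p/3) = −0.75 ln(1 − 0.293333) = −0.75 ln(0.706667)
  = −0.75 × (-0.347196) = 0.260397 substitutions/site.
Under a molecular clock d = 2μt, so t = d/(2μ) = 0.260397 / (2 × 0.039) = 3.34 Myr.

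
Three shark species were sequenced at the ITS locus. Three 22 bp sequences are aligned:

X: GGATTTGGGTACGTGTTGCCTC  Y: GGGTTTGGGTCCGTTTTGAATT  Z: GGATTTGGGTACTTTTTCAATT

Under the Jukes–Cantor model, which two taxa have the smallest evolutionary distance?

Y and Z

X–Y: 6/22 differ, p = 0.273, d = 0.339.
X–Z: 6/22 differ, p = 0.273, d = 0.339.
Y–Z: 4/22 differ, p = 0.182, d = 0.208.
The smallest distance is between Y and Z.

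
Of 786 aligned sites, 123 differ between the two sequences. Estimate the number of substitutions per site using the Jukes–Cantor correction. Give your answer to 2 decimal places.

p = 123/786 ≈ 0.156489.
d = −(3/4) ln(1 − 4p/3) = −0.75 ln(1 − 0.208652) = −0.75 ln(0.791348)
  = −0.75 × (-0.234017) = 0.175513 substitutions/site.

0.18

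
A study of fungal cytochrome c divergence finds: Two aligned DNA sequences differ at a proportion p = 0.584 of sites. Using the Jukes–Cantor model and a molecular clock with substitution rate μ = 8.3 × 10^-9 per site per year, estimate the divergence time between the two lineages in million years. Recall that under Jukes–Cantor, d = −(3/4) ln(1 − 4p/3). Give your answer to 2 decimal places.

d = −(3/4) ln(1 − 4p/3) = −0.75 ln(1 − 0.778667) = −0.75 ln(0.221333)
  = −0.75 × (-1.508087) = 1.131065 substitutions/site.
Under a molecular clock d = 2μt, so t = d/(2μ) = 1.131065 / (2 × 8.3 × 10^-9) = 68.14 million years.

68.14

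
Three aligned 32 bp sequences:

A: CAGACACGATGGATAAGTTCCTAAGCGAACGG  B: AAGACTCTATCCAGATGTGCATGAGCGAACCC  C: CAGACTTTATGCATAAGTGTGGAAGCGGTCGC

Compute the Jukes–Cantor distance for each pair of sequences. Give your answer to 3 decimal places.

d(A,B) = 0.520, d(A,C) = 0.460, d(B,C) = 0.520

A–B: 12/32 sites differ → p = 0.375, d = −0.75 ln(1 − 0.5) = 0.519860 ≈ 0.520.
A–C: 11/32 sites differ → p = 0.34375, d = −0.75 ln(1 − 0.458333) = 0.459828 ≈ 0.460.
B–C: 12/32 sites differ → p = 0.375, d = −0.75 ln(1 − 0.5) = 0.519860 ≈ 0.520.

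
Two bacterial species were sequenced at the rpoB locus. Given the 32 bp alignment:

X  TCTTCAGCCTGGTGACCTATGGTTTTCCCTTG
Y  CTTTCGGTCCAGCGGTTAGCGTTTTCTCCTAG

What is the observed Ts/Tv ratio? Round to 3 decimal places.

4.667

Transitions are A↔G and C↔T; transversions are all other mismatches.
Transitions: 14. Transversions: 3.
R = 14/3 = 4.666666… ≈ 4.667 (to 3 d.p.).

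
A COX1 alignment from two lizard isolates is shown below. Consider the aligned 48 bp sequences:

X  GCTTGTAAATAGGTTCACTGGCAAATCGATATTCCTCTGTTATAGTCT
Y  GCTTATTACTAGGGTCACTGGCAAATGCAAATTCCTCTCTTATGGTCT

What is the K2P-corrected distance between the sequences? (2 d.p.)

Of 48 sites, 2 differences are transitions and 7 are transversions, so P = 2/48 ≈ 0.041667 and Q = 7/48 ≈ 0.145833.
Under the Kimura two-parameter model, d = −½ ln(1 − 2P − Q) − ¼ ln(1 − 2Q).
1 − 2P − Q = 0.770833, giving −½ ln(0.770833) = 0.130142.
1 − 2Q = 0.708334, giving −¼ ln(0.708334) = 0.086210.
d = 0.130142 + 0.086210 = 0.216352.

0.22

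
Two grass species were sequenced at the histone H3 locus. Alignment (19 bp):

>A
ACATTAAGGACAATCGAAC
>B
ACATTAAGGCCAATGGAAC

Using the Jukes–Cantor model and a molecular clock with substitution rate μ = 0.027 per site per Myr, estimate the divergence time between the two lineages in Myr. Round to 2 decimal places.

The sequences differ at 2 of 19 sites (10, 15), so p = 2/19 ≈ 0.105263.
d = −(3/4) ln(1 − 4p/3) = −0.75 ln(1 − 0.140351) = −0.75 ln(0.859649)
  = −0.75 × (-0.151231) = 0.113423 substitutions/site.
Under a molecular clock d = 2μt, so t = d/(2μ) = 0.113423 / (2 × 0.027) = 2.10 Myr.

2.10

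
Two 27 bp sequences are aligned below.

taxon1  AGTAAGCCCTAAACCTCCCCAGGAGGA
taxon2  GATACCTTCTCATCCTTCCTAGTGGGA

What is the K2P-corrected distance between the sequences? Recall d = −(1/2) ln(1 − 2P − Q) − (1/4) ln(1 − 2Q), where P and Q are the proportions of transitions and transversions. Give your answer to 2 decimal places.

Of 27 sites, 7 differences are transitions and 5 are transversions, so P = 7/27 ≈ 0.259259 and Q = 5/27 ≈ 0.185185.
Under the Kimura two-parameter model, d = −½ ln(1 − 2P − Q) − ¼ ln(1 − 2Q).
1 − 2P − Q = 0.296297, giving −½ ln(0.296297) = 0.608196.
1 − 2Q = 0.62963, giving −¼ ln(0.62963) = 0.115656.
d = 0.608196 + 0.115656 = 0.723852.

0.72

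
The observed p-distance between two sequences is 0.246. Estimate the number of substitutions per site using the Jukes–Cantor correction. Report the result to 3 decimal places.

0.298

d = −(3/4) ln(1 − 4p/3) = −0.75 ln(1 − 0.328) = −0.75 ln(0.672)
  = −0.75 × (-0.397497) = 0.298123 substitutions/site.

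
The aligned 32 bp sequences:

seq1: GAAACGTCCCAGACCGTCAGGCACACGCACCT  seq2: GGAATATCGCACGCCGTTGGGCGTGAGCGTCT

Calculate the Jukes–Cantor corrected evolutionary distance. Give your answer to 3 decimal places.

0.657

The sequences differ at 14 of 32 sites, so p = 14/32 = 0.4375.
d = −(3/4) ln(1 − 4p/3) = −0.75 ln(1 − 0.583333) = −0.75 ln(0.416667)
  = −0.75 × (-0.875468) = 0.656601 substitutions/site.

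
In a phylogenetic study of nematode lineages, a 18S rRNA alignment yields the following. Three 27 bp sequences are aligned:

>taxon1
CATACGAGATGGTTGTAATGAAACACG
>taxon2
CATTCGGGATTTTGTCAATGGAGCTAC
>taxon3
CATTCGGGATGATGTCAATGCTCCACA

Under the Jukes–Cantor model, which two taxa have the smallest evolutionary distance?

taxon2 and taxon3

taxon1–taxon2: 12/27 differ, p = 0.444, d = 0.673.
taxon1–taxon3: 10/27 differ, p = 0.370, d = 0.511.
taxon2–taxon3: 8/27 differ, p = 0.296, d = 0.377.
The smallest distance is between taxon2 and taxon3.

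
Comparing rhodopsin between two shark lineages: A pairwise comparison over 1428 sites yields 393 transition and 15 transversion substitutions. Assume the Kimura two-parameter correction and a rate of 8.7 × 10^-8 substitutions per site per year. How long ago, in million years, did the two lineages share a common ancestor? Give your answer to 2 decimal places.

P = 393/1428 ≈ 0.27521 and Q = 15/1428 ≈ 0.010504.
Under the Kimura two-parameter model, d = −½ ln(1 − 2P − Q) − ¼ ln(1 − 2Q).
1 − 2P − Q = 0.439076, giving −½ ln(0.439076) = 0.411541.
1 − 2Q = 0.978992, giving −¼ ln(0.978992) = 0.005308.
d = 0.411541 + 0.005308 = 0.416849.
Under a molecular clock d = 2μt, so t = d/(2μ) = 0.416849 / (2 × 8.7 × 10^-8) = 2.40 million years.

2.40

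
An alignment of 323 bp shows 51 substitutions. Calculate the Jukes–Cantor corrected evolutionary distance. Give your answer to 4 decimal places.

p = 51/323 ≈ 0.157895.
d = −(3/4) ln(1 − 4p/3) = −0.75 ln(1 − 0.210527) = −0.75 ln(0.789473)
  = −0.75 × (-0.236390) = 0.177293 substitutions/site.

0.1773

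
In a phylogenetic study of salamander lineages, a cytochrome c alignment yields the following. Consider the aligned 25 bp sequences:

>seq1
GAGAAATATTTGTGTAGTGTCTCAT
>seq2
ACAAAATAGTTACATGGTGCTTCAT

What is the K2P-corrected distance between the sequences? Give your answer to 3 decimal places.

Of 25 sites, 8 differences are transitions and 2 are transversions, so P = 8/25 = 0.32 and Q = 2/25 = 0.08.
Under the Kimura two-parameter model, d = −½ ln(1 − 2P − Q) − ¼ ln(1 − 2Q).
1 − 2P − Q = 0.28, giving −½ ln(0.28) = 0.636483.
1 − 2Q = 0.84, giving −¼ ln(0.84) = 0.043588.
d = 0.636483 + 0.043588 = 0.680071.

0.680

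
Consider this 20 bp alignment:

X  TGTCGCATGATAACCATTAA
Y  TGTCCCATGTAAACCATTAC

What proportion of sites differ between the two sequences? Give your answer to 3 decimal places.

The sequences differ at 4 of 20 positions (sites 5, 10, 11, 20).
p = 4/20 = 0.200.

0.200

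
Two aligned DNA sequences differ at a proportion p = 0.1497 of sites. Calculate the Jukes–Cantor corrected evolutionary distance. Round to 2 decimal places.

d = −(3/4) ln(1 − 4p/3) = −0.75 ln(1 − 0.1996) = −0.75 ln(0.8004)
  = −0.75 × (-0.222644) = 0.166983 substitutions/site.

0.17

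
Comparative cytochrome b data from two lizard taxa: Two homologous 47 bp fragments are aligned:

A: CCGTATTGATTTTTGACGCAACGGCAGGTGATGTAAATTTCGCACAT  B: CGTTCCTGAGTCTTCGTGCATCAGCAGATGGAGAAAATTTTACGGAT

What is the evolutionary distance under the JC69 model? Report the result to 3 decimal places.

The sequences differ at 19 of 47 sites, so p = 19/47 ≈ 0.404255.
d = −(3/4) ln(1 − 4p/3) = −0.75 ln(1 − 0.539007) = −0.75 ln(0.460993)
  = −0.75 × (-0.774372) = 0.580779 substitutions/site.

0.581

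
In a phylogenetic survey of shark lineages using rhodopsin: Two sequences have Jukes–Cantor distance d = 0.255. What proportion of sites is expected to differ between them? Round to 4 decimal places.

0.2162

p = (3/4)(1 − e^(−4d/3)) = 0.75 × (1 − e^(-0.34)) = 0.75 × (1 − 0.711770) = 0.216173.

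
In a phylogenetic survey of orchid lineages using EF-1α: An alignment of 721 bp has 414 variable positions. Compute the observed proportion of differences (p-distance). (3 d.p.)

0.574

p = 414/721 = 0.574202… ≈ 0.574 (to 3 d.p.).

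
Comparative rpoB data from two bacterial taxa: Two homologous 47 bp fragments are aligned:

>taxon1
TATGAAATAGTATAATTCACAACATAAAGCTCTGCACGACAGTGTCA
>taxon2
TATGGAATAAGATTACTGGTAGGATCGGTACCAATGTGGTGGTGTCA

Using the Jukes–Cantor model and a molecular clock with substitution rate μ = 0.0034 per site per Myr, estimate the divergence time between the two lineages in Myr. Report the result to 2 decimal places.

The sequences differ at 24 of 47 sites, so p = 24/47 ≈ 0.510638.
d = −(3/4) ln(1 − 4p/3) = −0.75 ln(1 − 0.680851) = −0.75 ln(0.319149)
  = −0.75 × (-1.142097) = 0.856573 substitutions/site.
Under a molecular clock d = 2μt, so t = d/(2μ) = 0.856573 / (2 × 0.0034) = 125.97 Myr.

125.97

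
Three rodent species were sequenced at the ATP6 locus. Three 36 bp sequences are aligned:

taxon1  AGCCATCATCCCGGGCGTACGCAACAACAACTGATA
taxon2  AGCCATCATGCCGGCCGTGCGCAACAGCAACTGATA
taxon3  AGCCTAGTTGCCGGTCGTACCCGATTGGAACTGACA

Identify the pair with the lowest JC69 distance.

taxon1 and taxon2

taxon1–taxon2: 4/36 differ, p = 0.111, d = 0.120.
taxon1–taxon3: 13/36 differ, p = 0.361, d = 0.493.
taxon2–taxon3: 12/36 differ, p = 0.333, d = 0.441.
The smallest distance is between taxon1 and taxon2.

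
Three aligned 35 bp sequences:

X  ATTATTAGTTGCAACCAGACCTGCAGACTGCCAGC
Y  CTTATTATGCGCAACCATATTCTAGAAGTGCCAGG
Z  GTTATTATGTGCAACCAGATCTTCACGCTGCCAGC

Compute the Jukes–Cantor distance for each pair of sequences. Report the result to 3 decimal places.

d(X,Y) = 0.572, d(X,Z) = 0.233, d(Y,Z) = 0.407

X–Y: 14/35 sites differ → p = 0.4, d = −0.75 ln(1 − 0.533333) = 0.571605 ≈ 0.572.
X–Z: 7/35 sites differ → p = 0.2, d = −0.75 ln(1 − 0.266667) = 0.232617 ≈ 0.233.
Y–Z: 11/35 sites differ → p ≈ 0.314286, d = −0.75 ln(1 − 0.419048) = 0.407315 ≈ 0.407.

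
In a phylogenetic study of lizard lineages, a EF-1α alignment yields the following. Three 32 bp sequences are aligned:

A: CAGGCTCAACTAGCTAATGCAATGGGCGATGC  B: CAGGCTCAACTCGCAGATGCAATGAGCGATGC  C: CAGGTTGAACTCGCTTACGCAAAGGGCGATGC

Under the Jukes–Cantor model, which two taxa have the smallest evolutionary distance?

A and B

A–B: 4/32 differ, p = 0.125, d = 0.137.
A–C: 6/32 differ, p = 0.188, d = 0.216.
B–C: 7/32 differ, p = 0.219, d = 0.259.
The smallest distance is between A and B.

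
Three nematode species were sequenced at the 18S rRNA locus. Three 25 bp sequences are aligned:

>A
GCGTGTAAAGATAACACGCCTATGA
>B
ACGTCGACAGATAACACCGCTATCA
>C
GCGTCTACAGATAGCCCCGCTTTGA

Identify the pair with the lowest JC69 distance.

B and C

A–B: 7/25 differ, p = 0.280, d = 0.351.
A–C: 7/25 differ, p = 0.280, d = 0.351.
B–C: 6/25 differ, p = 0.240, d = 0.289.
The smallest distance is between B and C.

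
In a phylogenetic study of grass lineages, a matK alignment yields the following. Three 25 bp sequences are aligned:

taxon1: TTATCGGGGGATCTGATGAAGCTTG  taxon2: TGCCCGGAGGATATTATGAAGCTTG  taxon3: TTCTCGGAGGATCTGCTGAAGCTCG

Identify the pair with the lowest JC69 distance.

taxon1 and taxon3

taxon1–taxon2: 6/25 differ, p = 0.240, d = 0.289.
taxon1–taxon3: 4/25 differ, p = 0.160, d = 0.180.
taxon2–taxon3: 6/25 differ, p = 0.240, d = 0.289.
The smallest distance is between taxon1 and taxon3.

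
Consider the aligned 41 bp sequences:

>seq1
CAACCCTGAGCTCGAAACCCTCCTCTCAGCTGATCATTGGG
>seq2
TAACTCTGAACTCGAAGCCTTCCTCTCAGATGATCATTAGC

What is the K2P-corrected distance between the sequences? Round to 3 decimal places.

Of 41 sites, 6 differences are transitions and 2 are transversions, so P = 6/41 ≈ 0.146341 and Q = 2/41 ≈ 0.04878.
Under the Kimura two-parameter model, d = −½ ln(1 − 2P − Q) − ¼ ln(1 − 2Q).
1 − 2P − Q = 0.658538, giving −½ ln(0.658538) = 0.208867.
1 − 2Q = 0.90244, giving −¼ ln(0.90244) = 0.025663.
d = 0.208867 + 0.025663 = 0.234530.

0.235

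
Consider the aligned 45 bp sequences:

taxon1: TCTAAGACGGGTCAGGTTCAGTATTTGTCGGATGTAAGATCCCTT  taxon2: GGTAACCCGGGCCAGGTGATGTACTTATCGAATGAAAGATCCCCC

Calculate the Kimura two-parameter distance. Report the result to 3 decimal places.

Of 45 sites, 6 differences are transitions and 8 are transversions, so P = 6/45 ≈ 0.133333 and Q = 8/45 ≈ 0.177778.
Under the Kimura two-parameter model, d = −½ ln(1 − 2P − Q) − ¼ ln(1 − 2Q).
1 − 2P − Q = 0.555556, giving −½ ln(0.555556) = 0.293893.
1 − 2Q = 0.644444, giving −¼ ln(0.644444) = 0.109842.
d = 0.293893 + 0.109842 = 0.403735.

0.404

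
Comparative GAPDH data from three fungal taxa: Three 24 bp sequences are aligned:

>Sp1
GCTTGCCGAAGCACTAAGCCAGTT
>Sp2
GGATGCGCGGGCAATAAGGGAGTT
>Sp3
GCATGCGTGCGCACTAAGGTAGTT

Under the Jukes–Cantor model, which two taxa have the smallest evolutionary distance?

Sp2 and Sp3

Sp1–Sp2: 9/24 differ, p = 0.375, d = 0.520.
Sp1–Sp3: 7/24 differ, p = 0.292, d = 0.369.
Sp2–Sp3: 5/24 differ, p = 0.208, d = 0.244.
The smallest distance is between Sp2 and Sp3.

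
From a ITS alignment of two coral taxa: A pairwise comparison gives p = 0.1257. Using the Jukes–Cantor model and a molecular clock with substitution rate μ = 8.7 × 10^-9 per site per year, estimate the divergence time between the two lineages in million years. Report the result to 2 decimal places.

d = −(3/4) ln(1 − 4p/3) = −0.75 ln(1 − 0.1676) = −0.75 ln(0.8324)
  = −0.75 × (-0.183442) = 0.137582 substitutions/site.
Under a molecular clock d = 2μt, so t = d/(2μ) = 0.137582 / (2 × 8.7 × 10^-9) = 7.91 million years.

7.91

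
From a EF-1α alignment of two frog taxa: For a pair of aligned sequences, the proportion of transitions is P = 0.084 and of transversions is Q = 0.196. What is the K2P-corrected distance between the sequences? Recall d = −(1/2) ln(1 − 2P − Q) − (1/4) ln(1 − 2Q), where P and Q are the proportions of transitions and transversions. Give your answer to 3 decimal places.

0.351

Under the Kimura two-parameter model, d = −½ ln(1 − 2P − Q) − ¼ ln(1 − 2Q).
1 − 2P − Q = 0.636, giving −½ ln(0.636) = 0.226278.
1 − 2Q = 0.608, giving −¼ ln(0.608) = 0.124395.
d = 0.226278 + 0.124395 = 0.350673.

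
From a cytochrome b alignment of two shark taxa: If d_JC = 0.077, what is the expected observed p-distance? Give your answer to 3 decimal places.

0.073

p = (3/4)(1 − e^(−4d/3)) = 0.75 × (1 − e^(-0.102667)) = 0.75 × (1 − 0.902427) = 0.073180.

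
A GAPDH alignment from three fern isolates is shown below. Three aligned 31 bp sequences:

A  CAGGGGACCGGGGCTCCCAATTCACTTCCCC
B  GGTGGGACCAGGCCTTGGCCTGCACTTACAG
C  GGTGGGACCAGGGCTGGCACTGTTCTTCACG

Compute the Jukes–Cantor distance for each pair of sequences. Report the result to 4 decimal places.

A–B: 14/31 sites differ → p ≈ 0.451613, d = −0.75 ln(1 − 0.602151) = 0.691262 ≈ 0.6913.
A–C: 12/31 sites differ → p ≈ 0.387097, d = −0.75 ln(1 − 0.516129) = 0.544453 ≈ 0.5445.
B–C: 9/31 sites differ → p ≈ 0.290323, d = −0.75 ln(1 − 0.387097) = 0.367161 ≈ 0.3672.

d(A,B) = 0.6913, d(A,C) = 0.5445, d(B,C) = 0.3672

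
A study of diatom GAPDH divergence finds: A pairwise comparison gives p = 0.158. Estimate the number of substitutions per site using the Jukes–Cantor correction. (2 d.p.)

d = −(3/4) ln(1 − 4p/3) = −0.75 ln(1 − 0.210667) = −0.75 ln(0.789333)
  = −0.75 × (-0.236567) = 0.177425 substitutions/site.

0.18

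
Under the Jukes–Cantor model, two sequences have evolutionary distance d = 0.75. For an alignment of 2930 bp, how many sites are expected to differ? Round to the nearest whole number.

1389

Invert JC69: p = (3/4)(1 − e^(−4d/3)) = 0.75 × (1 − e^(-1)) = 0.75 × (1 − 0.367879) = 0.474091.
Expected differing sites = pL ≈ 0.474091 × 2930 = 1389.08663 ≈ 1389.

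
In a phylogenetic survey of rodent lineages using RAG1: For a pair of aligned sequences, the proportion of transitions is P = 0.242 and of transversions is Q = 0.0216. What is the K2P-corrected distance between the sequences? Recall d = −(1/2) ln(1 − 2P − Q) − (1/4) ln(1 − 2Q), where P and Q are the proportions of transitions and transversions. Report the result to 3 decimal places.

0.363

Under the Kimura two-parameter model, d = −½ ln(1 − 2P − Q) − ¼ ln(1 − 2Q).
1 − 2P − Q = 0.4944, giving −½ ln(0.4944) = 0.352205.
1 − 2Q = 0.9568, giving −¼ ln(0.9568) = 0.011040.
d = 0.352205 + 0.011040 = 0.363245.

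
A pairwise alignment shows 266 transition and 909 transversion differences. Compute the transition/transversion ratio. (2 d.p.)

0.29

R = 266/909 = 0.292629… ≈ 0.29 (to 2 d.p.).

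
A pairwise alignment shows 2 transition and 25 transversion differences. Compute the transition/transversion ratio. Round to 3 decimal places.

0.080

R = 2/25 = 0.080.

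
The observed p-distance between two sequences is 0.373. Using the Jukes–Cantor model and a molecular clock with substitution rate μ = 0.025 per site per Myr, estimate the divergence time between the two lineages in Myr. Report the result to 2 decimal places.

d = −(3/4) ln(1 − 4p/3) = −0.75 ln(1 − 0.497333) = −0.75 ln(0.502667)
  = −0.75 × (-0.687827) = 0.515870 substitutions/site.
Under a molecular clock d = 2μt, so t = d/(2μ) = 0.515870 / (2 × 0.025) = 10.32 Myr.

10.32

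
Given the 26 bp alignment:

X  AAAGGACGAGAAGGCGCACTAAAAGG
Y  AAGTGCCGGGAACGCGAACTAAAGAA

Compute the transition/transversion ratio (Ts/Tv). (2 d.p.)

1.25

Transitions are A↔G and C↔T; transversions are all other mismatches.
Transitions: 5. Transversions: 4.
R = 5/4 = 1.25.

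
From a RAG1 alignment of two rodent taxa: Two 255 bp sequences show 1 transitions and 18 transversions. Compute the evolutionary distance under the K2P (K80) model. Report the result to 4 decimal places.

0.0789

P = 1/255 ≈ 0.003922 and Q = 18/255 ≈ 0.070588.
Under the Kimura two-parameter model, d = −½ ln(1 − 2P − Q) − ¼ ln(1 − 2Q).
1 − 2P − Q = 0.921568, giving −½ ln(0.921568) = 0.040839.
1 − 2Q = 0.858824, giving −¼ ln(0.858824) = 0.038048.
d = 0.040839 + 0.038048 = 0.078887.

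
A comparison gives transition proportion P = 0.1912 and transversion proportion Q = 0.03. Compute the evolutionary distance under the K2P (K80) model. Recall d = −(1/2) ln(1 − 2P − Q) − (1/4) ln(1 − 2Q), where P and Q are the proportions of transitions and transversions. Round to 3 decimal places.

0.281

Under the Kimura two-parameter model, d = −½ ln(1 − 2P − Q) − ¼ ln(1 − 2Q).
1 − 2P − Q = 0.5876, giving −½ ln(0.5876) = 0.265854.
1 − 2Q = 0.94, giving −¼ ln(0.94) = 0.015469.
d = 0.265854 + 0.015469 = 0.281323.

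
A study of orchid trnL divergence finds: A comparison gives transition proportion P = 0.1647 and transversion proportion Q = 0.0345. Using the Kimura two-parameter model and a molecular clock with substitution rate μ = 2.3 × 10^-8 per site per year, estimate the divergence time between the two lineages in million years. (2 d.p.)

5.31

Under the Kimura two-parameter model, d = −½ ln(1 − 2P − Q) − ¼ ln(1 − 2Q).
1 − 2P − Q = 0.6361, giving −½ ln(0.6361) = 0.226200.
1 − 2Q = 0.931, giving −¼ ln(0.931) = 0.017874.
d = 0.226200 + 0.017874 = 0.244074.
Under a molecular clock d = 2μt, so t = d/(2μ) = 0.244074 / (2 × 2.3 × 10^-8) = 5.31 million years.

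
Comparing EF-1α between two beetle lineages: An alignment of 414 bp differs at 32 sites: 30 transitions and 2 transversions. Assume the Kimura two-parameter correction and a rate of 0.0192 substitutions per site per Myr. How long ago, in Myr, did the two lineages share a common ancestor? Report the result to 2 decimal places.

P = 30/414 ≈ 0.072464 and Q = 2/414 ≈ 0.004831.
Under the Kimura two-parameter model, d = −½ ln(1 − 2P − Q) − ¼ ln(1 − 2Q).
1 − 2P − Q = 0.850241, giving −½ ln(0.850241) = 0.081118.
1 − 2Q = 0.990338, giving −¼ ln(0.990338) = 0.002427.
d = 0.081118 + 0.002427 = 0.083545.
Under a molecular clock d = 2μt, so t = d/(2μ) = 0.083545 / (2 × 0.0192) = 2.18 Myr.

2.18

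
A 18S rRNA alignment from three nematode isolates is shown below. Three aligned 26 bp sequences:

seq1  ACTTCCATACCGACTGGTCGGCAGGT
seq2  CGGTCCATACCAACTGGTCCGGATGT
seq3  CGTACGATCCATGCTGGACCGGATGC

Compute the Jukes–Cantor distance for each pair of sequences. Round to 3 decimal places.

d(seq1,seq2) = 0.334, d(seq1,seq3) = 0.824, d(seq2,seq3) = 0.464

seq1–seq2: 7/26 sites differ → p ≈ 0.269231, d = −0.75 ln(1 − 0.358975) = 0.333515 ≈ 0.334.
seq1–seq3: 13/26 sites differ → p = 0.5, d = −0.75 ln(1 − 0.666667) = 0.823960 ≈ 0.824.
seq2–seq3: 9/26 sites differ → p ≈ 0.346154, d = −0.75 ln(1 − 0.461539) = 0.464280 ≈ 0.464.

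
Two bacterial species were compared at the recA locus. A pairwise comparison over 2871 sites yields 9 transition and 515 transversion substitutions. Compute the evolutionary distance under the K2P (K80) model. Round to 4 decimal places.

0.2138

P = 9/2871 ≈ 0.003135 and Q = 515/2871 ≈ 0.17938.
Under the Kimura two-parameter model, d = −½ ln(1 − 2P − Q) − ¼ ln(1 − 2Q).
1 − 2P − Q = 0.81435, giving −½ ln(0.81435) = 0.102683.
1 − 2Q = 0.64124, giving −¼ ln(0.64124) = 0.111088.
d = 0.102683 + 0.111088 = 0.213771.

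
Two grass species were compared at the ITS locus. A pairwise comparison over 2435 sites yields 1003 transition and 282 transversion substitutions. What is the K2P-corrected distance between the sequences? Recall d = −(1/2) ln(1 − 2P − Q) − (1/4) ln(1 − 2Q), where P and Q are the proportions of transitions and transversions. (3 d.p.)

1.470

P = 1003/2435 ≈ 0.41191 and Q = 282/2435 ≈ 0.115811.
Under the Kimura two-parameter model, d = −½ ln(1 − 2P − Q) − ¼ ln(1 − 2Q).
1 − 2P − Q = 0.060369, giving −½ ln(0.060369) = 1.403640.
1 − 2Q = 0.768378, giving −¼ ln(0.768378) = 0.065868.
d = 1.403640 + 0.065868 = 1.469508.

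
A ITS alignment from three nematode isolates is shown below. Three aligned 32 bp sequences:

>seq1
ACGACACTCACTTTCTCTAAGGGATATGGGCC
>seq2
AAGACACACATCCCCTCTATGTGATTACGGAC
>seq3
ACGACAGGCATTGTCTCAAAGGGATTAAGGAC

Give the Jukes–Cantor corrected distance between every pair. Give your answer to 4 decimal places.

d(seq1,seq2) = 0.5199, d(seq1,seq3) = 0.3525, d(seq2,seq3) = 0.4042

seq1–seq2: 12/32 sites differ → p = 0.375, d = −0.75 ln(1 − 0.5) = 0.519860 ≈ 0.5199.
seq1–seq3: 9/32 sites differ → p = 0.28125, d = −0.75 ln(1 − 0.375) = 0.352503 ≈ 0.3525.
seq2–seq3: 10/32 sites differ → p = 0.3125, d = −0.75 ln(1 − 0.416667) = 0.404248 ≈ 0.4042.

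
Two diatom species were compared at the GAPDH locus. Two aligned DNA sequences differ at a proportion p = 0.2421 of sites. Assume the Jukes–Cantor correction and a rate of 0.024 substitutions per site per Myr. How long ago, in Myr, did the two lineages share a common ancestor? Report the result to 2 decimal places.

d = −(3/4) ln(1 − 4p/3) = −0.75 ln(1 − 0.3228) = −0.75 ln(0.6772)
  = −0.75 × (-0.389789) = 0.292342 substitutions/site.
Under a molecular clock d = 2μt, so t = d/(2μ) = 0.292342 / (2 × 0.024) = 6.09 Myr.

6.09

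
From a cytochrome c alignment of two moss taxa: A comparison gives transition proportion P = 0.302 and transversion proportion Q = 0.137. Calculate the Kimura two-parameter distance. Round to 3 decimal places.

0.756

Under the Kimura two-parameter model, d = −½ ln(1 − 2P − Q) − ¼ ln(1 − 2Q).
1 − 2P − Q = 0.259, giving −½ ln(0.259) = 0.675464.
1 − 2Q = 0.726, giving −¼ ln(0.726) = 0.080051.
d = 0.675464 + 0.080051 = 0.755515.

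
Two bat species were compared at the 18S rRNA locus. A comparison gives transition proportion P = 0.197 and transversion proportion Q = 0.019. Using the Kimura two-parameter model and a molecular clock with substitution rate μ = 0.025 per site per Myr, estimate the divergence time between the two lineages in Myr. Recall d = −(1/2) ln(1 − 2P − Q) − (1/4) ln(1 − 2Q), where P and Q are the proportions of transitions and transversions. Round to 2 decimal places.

Under the Kimura two-parameter model, d = −½ ln(1 − 2P − Q) − ¼ ln(1 − 2Q).
1 − 2P − Q = 0.587, giving −½ ln(0.587) = 0.266365.
1 − 2Q = 0.962, giving −¼ ln(0.962) = 0.009685.
d = 0.266365 + 0.009685 = 0.276050.
Under a molecular clock d = 2μt, so t = d/(2μ) = 0.276050 / (2 × 0.025) = 5.52 Myr.

5.52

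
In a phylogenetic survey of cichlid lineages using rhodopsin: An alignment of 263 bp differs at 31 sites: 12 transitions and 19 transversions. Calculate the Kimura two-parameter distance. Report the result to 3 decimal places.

P = 12/263 ≈ 0.045627 and Q = 19/263 ≈ 0.072243.
Under the Kimura two-parameter model, d = −½ ln(1 − 2P − Q) − ¼ ln(1 − 2Q).
1 − 2P − Q = 0.836503, giving −½ ln(0.836503) = 0.089263.
1 − 2Q = 0.855514, giving −¼ ln(0.855514) = 0.039013.
d = 0.089263 + 0.039013 = 0.128276.

0.128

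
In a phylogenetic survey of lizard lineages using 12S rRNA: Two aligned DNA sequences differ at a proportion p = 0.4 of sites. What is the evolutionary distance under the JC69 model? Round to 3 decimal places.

d = −(3/4) ln(1 − 4p/3) = −0.75 ln(1 − 0.533333) = −0.75 ln(0.466667)
  = −0.75 × (-0.762139) = 0.571604 substitutions/site.

0.572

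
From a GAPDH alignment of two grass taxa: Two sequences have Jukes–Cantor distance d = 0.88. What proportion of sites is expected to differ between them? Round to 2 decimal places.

p = (3/4)(1 − e^(−4d/3)) = 0.75 × (1 − e^(-1.173333)) = 0.75 × (1 − 0.309334) = 0.518000.

0.52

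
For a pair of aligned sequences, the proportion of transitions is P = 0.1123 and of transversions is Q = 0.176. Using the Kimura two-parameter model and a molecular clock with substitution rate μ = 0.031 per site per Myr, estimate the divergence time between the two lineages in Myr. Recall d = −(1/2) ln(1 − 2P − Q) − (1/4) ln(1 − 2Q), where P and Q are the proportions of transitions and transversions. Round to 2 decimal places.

Under the Kimura two-parameter model, d = −½ ln(1 − 2P − Q) − ¼ ln(1 − 2Q).
1 − 2P − Q = 0.5994, giving −½ ln(0.5994) = 0.255913.
1 − 2Q = 0.648, giving −¼ ln(0.648) = 0.108466.
d = 0.255913 + 0.108466 = 0.364379.
Under a molecular clock d = 2μt, so t = d/(2μ) = 0.364379 / (2 × 0.031) = 5.88 Myr.

5.88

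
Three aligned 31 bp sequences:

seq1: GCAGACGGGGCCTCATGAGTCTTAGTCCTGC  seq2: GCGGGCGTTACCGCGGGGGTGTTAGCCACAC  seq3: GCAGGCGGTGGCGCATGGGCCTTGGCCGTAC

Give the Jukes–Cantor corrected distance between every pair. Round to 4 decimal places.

d(seq1,seq2) = 0.6913, d(seq1,seq3) = 0.4217, d(seq2,seq3) = 0.4806

seq1–seq2: 14/31 sites differ → p ≈ 0.451613, d = −0.75 ln(1 − 0.602151) = 0.691262 ≈ 0.6913.
seq1–seq3: 10/31 sites differ → p ≈ 0.322581, d = −0.75 ln(1 − 0.430108) = 0.421731 ≈ 0.4217.
seq2–seq3: 11/31 sites differ → p ≈ 0.354839, d = −0.75 ln(1 − 0.473119) = 0.480585 ≈ 0.4806.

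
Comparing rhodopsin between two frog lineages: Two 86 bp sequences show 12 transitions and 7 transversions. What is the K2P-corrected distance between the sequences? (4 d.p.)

P = 12/86 ≈ 0.139535 and Q = 7/86 ≈ 0.081395.
Under the Kimura two-parameter model, d = −½ ln(1 − 2P − Q) − ¼ ln(1 − 2Q).
1 − 2P − Q = 0.639535, giving −½ ln(0.639535) = 0.223507.
1 − 2Q = 0.83721, giving −¼ ln(0.83721) = 0.044420.
d = 0.223507 + 0.044420 = 0.267927.

0.2679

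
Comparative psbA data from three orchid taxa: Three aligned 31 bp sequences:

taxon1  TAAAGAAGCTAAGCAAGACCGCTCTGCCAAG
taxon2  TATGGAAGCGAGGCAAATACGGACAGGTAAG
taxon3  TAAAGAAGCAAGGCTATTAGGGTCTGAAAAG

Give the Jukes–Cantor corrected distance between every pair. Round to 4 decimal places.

taxon1–taxon2: 12/31 sites differ → p ≈ 0.387097, d = −0.75 ln(1 − 0.516129) = 0.544453 ≈ 0.5445.
taxon1–taxon3: 10/31 sites differ → p ≈ 0.322581, d = −0.75 ln(1 − 0.430108) = 0.421731 ≈ 0.4217.
taxon2–taxon3: 10/31 sites differ → p ≈ 0.322581, d = −0.75 ln(1 − 0.430108) = 0.421731 ≈ 0.4217.

d(taxon1,taxon2) = 0.5445, d(taxon1,taxon3) = 0.4217, d(taxon2,taxon3) = 0.4217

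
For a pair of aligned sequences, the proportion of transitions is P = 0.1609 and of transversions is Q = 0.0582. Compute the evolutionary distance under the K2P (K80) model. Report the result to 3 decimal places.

Under the Kimura two-parameter model, d = −½ ln(1 − 2P − Q) − ¼ ln(1 − 2Q).
1 − 2P − Q = 0.62, giving −½ ln(0.62) = 0.239018.
1 − 2Q = 0.8836, giving −¼ ln(0.8836) = 0.030938.
d = 0.239018 + 0.030938 = 0.269956.

0.270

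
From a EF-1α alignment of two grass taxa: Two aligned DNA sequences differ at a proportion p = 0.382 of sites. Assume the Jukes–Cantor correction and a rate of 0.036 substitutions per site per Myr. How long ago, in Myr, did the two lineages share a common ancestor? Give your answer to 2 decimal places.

d = −(3/4) ln(1 − 4p/3) = −0.75 ln(1 − 0.509333) = −0.75 ln(0.490667)
  = −0.75 × (-0.711990) = 0.533993 substitutions/site.
Under a molecular clock d = 2μt, so t = d/(2μ) = 0.533993 / (2 × 0.036) = 7.42 Myr.

7.42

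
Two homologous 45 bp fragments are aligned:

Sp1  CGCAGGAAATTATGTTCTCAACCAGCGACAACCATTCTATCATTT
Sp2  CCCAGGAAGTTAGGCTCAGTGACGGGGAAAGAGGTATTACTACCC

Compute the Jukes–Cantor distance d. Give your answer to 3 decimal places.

0.858

The sequences differ at 23 of 45 sites, so p = 23/45 ≈ 0.511111.
d = −(3/4) ln(1 − 4p/3) = −0.75 ln(1 − 0.681481) = −0.75 ln(0.318519)
  = −0.75 × (-1.144073) = 0.858055 substitutions/site.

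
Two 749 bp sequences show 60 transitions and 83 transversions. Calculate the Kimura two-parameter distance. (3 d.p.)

0.221

P = 60/749 ≈ 0.080107 and Q = 83/749 ≈ 0.110814.
Under the Kimura two-parameter model, d = −½ ln(1 − 2P − Q) − ¼ ln(1 − 2Q).
1 − 2P − Q = 0.728972, giving −½ ln(0.728972) = 0.158060.
1 − 2Q = 0.778372, giving −¼ ln(0.778372) = 0.062638.
d = 0.158060 + 0.062638 = 0.220698.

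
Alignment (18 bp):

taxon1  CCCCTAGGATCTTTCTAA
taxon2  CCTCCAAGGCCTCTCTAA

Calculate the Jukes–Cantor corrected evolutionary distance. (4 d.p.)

The sequences differ at 6 of 18 sites (3, 5, 7, 9, 10, 13), so p = 6/18 ≈ 0.333333.
d = −(3/4) ln(1 − 4p/3) = −0.75 ln(1 − 0.444444) = −0.75 ln(0.555556)
  = −0.75 × (-0.587786) = 0.440840 substitutions/site.

0.4408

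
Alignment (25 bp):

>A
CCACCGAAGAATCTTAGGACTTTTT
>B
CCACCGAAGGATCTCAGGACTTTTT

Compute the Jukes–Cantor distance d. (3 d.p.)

0.085

The sequences differ at 2 of 25 sites (10, 15), so p = 2/25 = 0.08.
d = −(3/4) ln(1 − 4p/3) = −0.75 ln(1 − 0.106667) = −0.75 ln(0.893333)
  = −0.75 × (-0.112796) = 0.084597 substitutions/site.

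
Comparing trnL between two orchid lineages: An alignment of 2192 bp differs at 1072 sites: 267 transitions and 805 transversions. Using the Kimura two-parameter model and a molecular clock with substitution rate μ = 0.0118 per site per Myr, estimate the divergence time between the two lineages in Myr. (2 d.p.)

P = 267/2192 ≈ 0.121807 and Q = 805/2192 ≈ 0.367245.
Under the Kimura two-parameter model, d = −½ ln(1 − 2P − Q) − ¼ ln(1 − 2Q).
1 − 2P − Q = 0.389141, giving −½ ln(0.389141) = 0.471907.
1 − 2Q = 0.26551, giving −¼ ln(0.26551) = 0.331526.
d = 0.471907 + 0.331526 = 0.803433.
Under a molecular clock d = 2μt, so t = d/(2μ) = 0.803433 / (2 × 0.0118) = 34.04 Myr.

34.04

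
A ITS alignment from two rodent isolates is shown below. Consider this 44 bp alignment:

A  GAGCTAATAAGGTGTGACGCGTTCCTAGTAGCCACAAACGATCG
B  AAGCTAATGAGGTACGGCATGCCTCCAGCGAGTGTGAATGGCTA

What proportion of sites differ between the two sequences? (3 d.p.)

The sequences differ at 24 of 44 positions.
p = 24/44 = 0.545454… ≈ 0.545 (to 3 d.p.).

0.545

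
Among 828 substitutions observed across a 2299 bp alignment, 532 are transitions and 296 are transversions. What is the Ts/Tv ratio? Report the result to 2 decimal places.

1.80

R = 532/296 = 1.797297… ≈ 1.80 (to 2 d.p.).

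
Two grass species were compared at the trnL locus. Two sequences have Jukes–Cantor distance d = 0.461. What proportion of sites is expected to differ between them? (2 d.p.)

p = (3/4)(1 − e^(−4d/3)) = 0.75 × (1 − e^(-0.614667)) = 0.75 × (1 − 0.540821) = 0.344384.

0.34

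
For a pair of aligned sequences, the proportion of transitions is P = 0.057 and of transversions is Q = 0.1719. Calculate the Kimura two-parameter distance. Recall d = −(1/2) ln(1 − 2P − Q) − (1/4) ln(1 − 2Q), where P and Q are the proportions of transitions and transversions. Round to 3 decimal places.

Under the Kimura two-parameter model, d = −½ ln(1 − 2P − Q) − ¼ ln(1 − 2Q).
1 − 2P − Q = 0.7141, giving −½ ln(0.7141) = 0.168366.
1 − 2Q = 0.6562, giving −¼ ln(0.6562) = 0.105322.
d = 0.168366 + 0.105322 = 0.273688.

0.274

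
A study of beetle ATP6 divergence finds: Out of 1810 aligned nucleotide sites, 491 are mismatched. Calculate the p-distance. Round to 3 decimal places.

0.271

p = 491/1810 = 0.271270… ≈ 0.271 (to 3 d.p.).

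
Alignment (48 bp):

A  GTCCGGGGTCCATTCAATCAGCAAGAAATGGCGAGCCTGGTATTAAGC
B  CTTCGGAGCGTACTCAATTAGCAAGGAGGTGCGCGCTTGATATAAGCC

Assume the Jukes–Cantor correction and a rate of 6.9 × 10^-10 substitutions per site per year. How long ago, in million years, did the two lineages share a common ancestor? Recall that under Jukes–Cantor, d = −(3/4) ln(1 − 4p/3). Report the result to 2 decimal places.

376.71

The sequences differ at 18 of 48 sites, so p = 18/48 = 0.375.
d = −(3/4) ln(1 − 4p/3) = −0.75 ln(1 − 0.5) = −0.75 ln(0.5)
  = −0.75 × (-0.693147) = 0.519860 substitutions/site.
Under a molecular clock d = 2μt, so t = d/(2μ) = 0.519860 / (2 × 6.9 × 10^-10) = 376.71 million years.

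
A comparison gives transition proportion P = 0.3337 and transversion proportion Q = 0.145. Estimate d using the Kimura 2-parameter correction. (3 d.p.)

0.922

Under the Kimura two-parameter model, d = −½ ln(1 − 2P − Q) − ¼ ln(1 − 2Q).
1 − 2P − Q = 0.1876, giving −½ ln(0.1876) = 0.836722.
1 − 2Q = 0.71, giving −¼ ln(0.71) = 0.085623.
d = 0.836722 + 0.085623 = 0.922345.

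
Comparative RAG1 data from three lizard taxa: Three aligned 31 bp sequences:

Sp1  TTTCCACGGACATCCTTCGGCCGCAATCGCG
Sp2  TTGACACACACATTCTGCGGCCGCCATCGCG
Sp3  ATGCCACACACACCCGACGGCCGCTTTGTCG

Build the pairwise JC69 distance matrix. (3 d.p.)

Sp1–Sp2: 7/31 sites differ → p ≈ 0.225806, d = −0.75 ln(1 − 0.301075) = 0.268659 ≈ 0.269.
Sp1–Sp3: 11/31 sites differ → p ≈ 0.354839, d = −0.75 ln(1 − 0.473119) = 0.480585 ≈ 0.481.
Sp2–Sp3: 10/31 sites differ → p ≈ 0.322581, d = −0.75 ln(1 − 0.430108) = 0.421731 ≈ 0.422.

d(Sp1,Sp2) = 0.269, d(Sp1,Sp3) = 0.481, d(Sp2,Sp3) = 0.422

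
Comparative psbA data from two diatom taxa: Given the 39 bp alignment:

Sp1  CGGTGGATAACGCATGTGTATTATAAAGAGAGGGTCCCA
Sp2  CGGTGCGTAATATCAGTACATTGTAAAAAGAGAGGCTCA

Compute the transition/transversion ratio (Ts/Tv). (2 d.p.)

Transitions are A↔G and C↔T; transversions are all other mismatches.
Transitions: 10. Transversions: 4.
R = 10/4 = 2.50.

2.50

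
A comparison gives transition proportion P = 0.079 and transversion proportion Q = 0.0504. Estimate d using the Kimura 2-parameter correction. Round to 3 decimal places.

Under the Kimura two-parameter model, d = −½ ln(1 − 2P − Q) − ¼ ln(1 − 2Q).
1 − 2P − Q = 0.7916, giving −½ ln(0.7916) = 0.116850.
1 − 2Q = 0.8992, giving −¼ ln(0.8992) = 0.026562.
d = 0.116850 + 0.026562 = 0.143412.

0.143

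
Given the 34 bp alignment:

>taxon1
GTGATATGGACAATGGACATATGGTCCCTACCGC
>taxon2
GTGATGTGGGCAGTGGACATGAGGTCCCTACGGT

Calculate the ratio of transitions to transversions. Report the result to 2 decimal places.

2.50

Transitions are A↔G and C↔T; transversions are all other mismatches.
Transitions: 5. Transversions: 2.
R = 5/2 = 2.50.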